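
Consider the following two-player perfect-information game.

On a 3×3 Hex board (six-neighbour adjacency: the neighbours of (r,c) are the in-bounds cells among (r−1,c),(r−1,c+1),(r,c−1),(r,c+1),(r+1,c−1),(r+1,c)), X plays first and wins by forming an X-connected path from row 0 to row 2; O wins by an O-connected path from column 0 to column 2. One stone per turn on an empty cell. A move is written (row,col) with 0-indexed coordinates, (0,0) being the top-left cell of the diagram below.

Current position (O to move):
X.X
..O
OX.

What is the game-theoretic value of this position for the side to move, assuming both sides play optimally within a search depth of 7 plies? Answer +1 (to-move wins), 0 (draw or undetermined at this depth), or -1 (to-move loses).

ply 1, O at X.X/..O/OX. | (0,1)=-1→XOX/..O/OX.; (1,0)=-1→X.X/O.O/OX.; (1,1)=+1→X.X/.OO/OX.*; (2,2)=-1→X.X/..O/OXO
ply 2: X.X/.OO/OX. is terminal -1 (X); from X.X/..O/OX. depth 7

value(X.X/..O/OX., O) = +1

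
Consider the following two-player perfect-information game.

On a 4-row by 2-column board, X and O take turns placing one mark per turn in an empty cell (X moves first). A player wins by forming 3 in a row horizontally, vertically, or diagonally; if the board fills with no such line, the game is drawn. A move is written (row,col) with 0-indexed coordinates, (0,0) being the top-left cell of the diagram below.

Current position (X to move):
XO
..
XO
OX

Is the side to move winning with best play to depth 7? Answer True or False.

X winning at [XO/../XO/OX]: True

ply 1, X at XO/../XO/OX | (1,0)=+1→XO/X./XO/OX*; (1,1)=+0→XO/.X/XO/OX
ply 2: XO/X./XO/OX is terminal -1 (O); from XO/../XO/OX depth 7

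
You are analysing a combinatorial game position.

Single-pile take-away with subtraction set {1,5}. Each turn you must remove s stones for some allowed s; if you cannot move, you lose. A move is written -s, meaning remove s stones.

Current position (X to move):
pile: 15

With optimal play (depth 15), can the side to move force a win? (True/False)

ply 1, X at 15 | -1=+1→14*; -5=+1→10
ply 2, O at 14 | -1=-1→13*; -5=-1→9
ply 3, X at 13 | -1=+1→12*; -5=+1→8
ply 4, O at 12 | -1=-1→11*; -5=-1→7
ply 5, X at 11 | -1=+1→10*; -5=+1→6
ply 6, O at 10 | -1=-1→9*; -5=-1→5
ply 7, X at 9 | -1=+1→8*; -5=+1→4
ply 8, O at 8 | -1=-1→7*; -5=-1→3
ply 9, X at 7 | -1=+1→6*; -5=+1→2
ply 10, O at 6 | -1=-1→5*; -5=-1→1
ply 11, X at 5 | -1=+1→4*; -5=+1→0
ply 12, O at 4 | -1=-1→3*
ply 13, X at 3 | -1=+1→2*
ply 14, O at 2 | -1=-1→1*
ply 15, X at 1 | -1=+1→0*
ply 16: 0 is terminal -1 (O); from 15 depth 15

X winning at [15]: True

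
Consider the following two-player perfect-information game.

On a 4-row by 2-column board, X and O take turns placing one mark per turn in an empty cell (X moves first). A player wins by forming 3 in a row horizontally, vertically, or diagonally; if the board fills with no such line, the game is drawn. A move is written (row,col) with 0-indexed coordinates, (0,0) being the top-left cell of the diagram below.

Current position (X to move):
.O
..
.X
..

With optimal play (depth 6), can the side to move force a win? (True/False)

p1 X@[.O/../.X/..]: (0,0)[XO/../.X/..]+0* (1,0)[.O/X./.X/..]+0 (1,1)[.O/.X/.X/..]+0 (2,0)[.O/../XX/..]+0 (3,0)[.O/../.X/X.]+0 (3,1)[.O/../.X/.X]+0
p2 O@[XO/../.X/..]: (1,0)[XO/O./.X/..]+0* (1,1)[XO/.O/.X/..]+0 (2,0)[XO/../OX/..]+0 (3,0)[XO/../.X/O.]+0 (3,1)[XO/../.X/.O]+0
p3 X@[XO/O./.X/..]: (1,1)[XO/OX/.X/..]+0* (2,0)[XO/O./XX/..]+0 (3,0)[XO/O./.X/X.]+0 (3,1)[XO/O./.X/.X]+0
p4 O@[XO/OX/.X/..]: (2,0)[XO/OX/OX/..]-1 (3,0)[XO/OX/.X/O.]-1 (3,1)[XO/OX/.X/.O]+0*
p5 X@[XO/OX/.X/.O]: (2,0)[XO/OX/XX/.O]+0* (3,0)[XO/OX/.X/XO]+0
p6 O@[XO/OX/XX/.O]: (3,0)[XO/OX/XX/OO]+0*
p7 X@[XO/OX/XX/OO] terminal +0; root [.O/../.X/..] d6

X winning at [.O/../.X/..]: False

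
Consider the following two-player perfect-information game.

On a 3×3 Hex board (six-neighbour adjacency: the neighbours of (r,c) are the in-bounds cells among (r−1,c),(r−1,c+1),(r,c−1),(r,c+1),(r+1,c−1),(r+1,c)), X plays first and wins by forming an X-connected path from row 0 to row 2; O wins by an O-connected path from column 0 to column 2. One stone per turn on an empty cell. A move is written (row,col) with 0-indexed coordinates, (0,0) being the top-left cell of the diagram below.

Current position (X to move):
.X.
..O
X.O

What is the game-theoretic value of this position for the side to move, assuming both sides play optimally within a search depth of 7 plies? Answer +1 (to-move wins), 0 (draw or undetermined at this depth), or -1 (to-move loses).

ply 1, X at .X./..O/X.O | (0,0)=+1→XX./..O/X.O*; (0,2)=+1→.XX/..O/X.O; (1,0)=+1→.X./X.O/X.O; (1,1)=+1→.X./.XO/X.O; (2,1)=+1→.X./..O/XXO
ply 2, O at XX./..O/X.O | (0,2)=-1→XXO/..O/X.O*; (1,0)=-1→XX./O.O/X.O; (1,1)=-1→XX./.OO/X.O; (2,1)=-1→XX./..O/XOO
ply 3, X at XXO/..O/X.O | (1,0)=+1→XXO/X.O/X.O*; (1,1)=+1→XXO/.XO/X.O; (2,1)=+1→XXO/..O/XXO
ply 4: XXO/X.O/X.O is terminal -1 (O); from .X./..O/X.O depth 7

value(.X./..O/X.O, X) = +1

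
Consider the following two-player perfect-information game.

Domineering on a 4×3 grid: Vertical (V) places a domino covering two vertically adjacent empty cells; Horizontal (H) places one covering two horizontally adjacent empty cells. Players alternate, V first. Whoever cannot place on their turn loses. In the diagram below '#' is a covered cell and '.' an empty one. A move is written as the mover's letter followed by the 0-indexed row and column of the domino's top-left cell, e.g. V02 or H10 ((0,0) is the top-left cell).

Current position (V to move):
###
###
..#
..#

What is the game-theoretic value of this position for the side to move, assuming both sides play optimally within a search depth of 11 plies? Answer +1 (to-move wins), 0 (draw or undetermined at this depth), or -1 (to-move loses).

value(###/###/..#/..#, V) = +1

[###/###/..#/..#] V move#1: V20:+1/###/###/#.#/#.#*, V21:+1/###/###/.##/.##
[###/###/#.#/#.#] end (terminal -1, H#2); searched ###/###/..#/..# to 11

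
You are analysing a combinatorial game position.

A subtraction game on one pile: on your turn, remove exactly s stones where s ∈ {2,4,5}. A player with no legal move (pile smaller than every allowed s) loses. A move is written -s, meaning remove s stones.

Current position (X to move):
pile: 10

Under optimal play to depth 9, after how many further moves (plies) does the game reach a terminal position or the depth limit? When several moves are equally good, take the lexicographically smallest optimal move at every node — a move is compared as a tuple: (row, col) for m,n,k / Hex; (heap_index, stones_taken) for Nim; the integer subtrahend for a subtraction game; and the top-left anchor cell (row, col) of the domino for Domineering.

ply 1, X at 10 | -2=+1→8*; -4=-1→6; -5=-1→5
ply 2, O at 8 | -2=-1→6*; -4=-1→4; -5=-1→3
ply 3, X at 6 | -2=-1→4; -4=-1→2; -5=+1→1*
ply 4: 1 is terminal -1 (O); from 10 depth 9

PV length from [10]: 3 plies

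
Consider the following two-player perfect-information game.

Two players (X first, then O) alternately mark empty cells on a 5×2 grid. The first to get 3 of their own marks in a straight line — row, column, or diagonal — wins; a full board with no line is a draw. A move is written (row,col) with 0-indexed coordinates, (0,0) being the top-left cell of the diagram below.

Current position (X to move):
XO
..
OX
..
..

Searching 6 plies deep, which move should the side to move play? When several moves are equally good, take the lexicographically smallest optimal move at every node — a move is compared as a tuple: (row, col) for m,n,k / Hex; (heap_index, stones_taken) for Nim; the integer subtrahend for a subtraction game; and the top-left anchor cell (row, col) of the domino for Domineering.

X's best at [XO/../OX/../..]: (3,1)

p1 X@[XO/../OX/../..]: (1,0)[XO/X./OX/../..]+0 (1,1)[XO/.X/OX/../..]+0 (3,0)[XO/../OX/X./..]+0 (3,1)[XO/../OX/.X/..]+1* (4,0)[XO/../OX/../X.]+0 (4,1)[XO/../OX/../.X]+0
p2 O@[XO/../OX/.X/..]: (1,0)[XO/O./OX/.X/..]-1* (1,1)[XO/.O/OX/.X/..]-1 (3,0)[XO/../OX/OX/..]-1 (4,0)[XO/../OX/.X/O.]-1 (4,1)[XO/../OX/.X/.O]-1
p3 X@[XO/O./OX/.X/..]: (1,1)[XO/OX/OX/.X/..]+1* (3,0)[XO/O./OX/XX/..]+1 (4,0)[XO/O./OX/.X/X.]-1 (4,1)[XO/O./OX/.X/.X]+1
p4 O@[XO/OX/OX/.X/..] terminal -1; root [XO/../OX/../..] d6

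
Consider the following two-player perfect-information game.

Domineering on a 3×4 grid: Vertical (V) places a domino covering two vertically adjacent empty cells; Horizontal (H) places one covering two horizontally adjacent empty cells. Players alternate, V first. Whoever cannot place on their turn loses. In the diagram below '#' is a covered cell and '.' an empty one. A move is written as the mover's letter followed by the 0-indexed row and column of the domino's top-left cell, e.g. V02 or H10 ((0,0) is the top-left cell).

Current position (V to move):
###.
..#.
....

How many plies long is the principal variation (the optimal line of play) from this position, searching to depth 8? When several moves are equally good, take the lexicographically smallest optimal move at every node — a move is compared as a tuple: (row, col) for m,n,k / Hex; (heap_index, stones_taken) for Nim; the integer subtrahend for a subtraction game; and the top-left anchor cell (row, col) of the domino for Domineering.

[###./..#./....] V move#1: V03:-1/####/..##/...., V10:+1/###./#.#./#...*, V11:+1/###./.##./.#.., V13:-1/###./..##/...#
[###./#.#./#...] H move#2: H21:-1/###./#.#./###.*, H22:-1/###./#.#./#.##
[###./#.#./###.] V move#3: V03:+1/####/#.##/###.*, V13:+1/###./#.##/####
[####/#.##/###.] end (terminal -1, H#4); searched ###./..#./.... to 8

PV length from [###./..#./....]: 3 plies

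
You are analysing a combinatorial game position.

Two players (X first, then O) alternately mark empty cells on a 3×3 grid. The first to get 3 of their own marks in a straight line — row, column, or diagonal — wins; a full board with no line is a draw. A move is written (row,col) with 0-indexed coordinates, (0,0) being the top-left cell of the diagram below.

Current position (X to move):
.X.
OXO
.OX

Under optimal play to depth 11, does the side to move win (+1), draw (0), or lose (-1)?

[.X./OXO/.OX] X move#1: (0,0):+1/XX./OXO/.OX*, (0,2):+1/.XX/OXO/.OX, (2,0):+1/.X./OXO/XOX
[XX./OXO/.OX] end (terminal -1, O#2); searched .X./OXO/.OX to 11

value(.X./OXO/.OX, X) = +1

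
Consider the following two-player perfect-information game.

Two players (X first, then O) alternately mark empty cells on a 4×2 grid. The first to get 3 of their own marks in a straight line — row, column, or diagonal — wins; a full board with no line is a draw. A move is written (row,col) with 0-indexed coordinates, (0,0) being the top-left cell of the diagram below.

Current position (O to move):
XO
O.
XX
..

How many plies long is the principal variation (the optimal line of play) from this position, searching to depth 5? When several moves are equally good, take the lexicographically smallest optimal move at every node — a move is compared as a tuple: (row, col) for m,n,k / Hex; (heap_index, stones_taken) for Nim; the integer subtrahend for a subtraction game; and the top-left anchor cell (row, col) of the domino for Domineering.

ply 1, O at XO/O./XX/.. | (1,1)=+0→XO/OO/XX/..*; (3,0)=+0→XO/O./XX/O.; (3,1)=+0→XO/O./XX/.O
ply 2, X at XO/OO/XX/.. | (3,0)=+0→XO/OO/XX/X.*; (3,1)=+0→XO/OO/XX/.X
ply 3, O at XO/OO/XX/X. | (3,1)=+0→XO/OO/XX/XO*
ply 4: XO/OO/XX/XO is terminal +0 (X); from XO/O./XX/.. depth 5

PV length from [XO/O./XX/..]: 3 plies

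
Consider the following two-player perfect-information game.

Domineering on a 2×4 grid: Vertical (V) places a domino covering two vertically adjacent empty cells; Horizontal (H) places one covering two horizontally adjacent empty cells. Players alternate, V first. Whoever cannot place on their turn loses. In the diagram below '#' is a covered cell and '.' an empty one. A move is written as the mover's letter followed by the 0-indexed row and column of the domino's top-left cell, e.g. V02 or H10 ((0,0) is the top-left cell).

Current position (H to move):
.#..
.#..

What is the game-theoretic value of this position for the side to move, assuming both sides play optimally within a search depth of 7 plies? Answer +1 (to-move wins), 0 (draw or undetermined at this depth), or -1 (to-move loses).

value(.#../.#.., H) = +1

ply 1, H at .#../.#.. | H02=+1→.###/.#..*; H12=+1→.#../.###
ply 2, V at .###/.#.. | V00=-1→####/##..*
ply 3, H at ####/##.. | H12=+1→####/####*
ply 4: ####/#### is terminal -1 (V); from .#../.#.. depth 7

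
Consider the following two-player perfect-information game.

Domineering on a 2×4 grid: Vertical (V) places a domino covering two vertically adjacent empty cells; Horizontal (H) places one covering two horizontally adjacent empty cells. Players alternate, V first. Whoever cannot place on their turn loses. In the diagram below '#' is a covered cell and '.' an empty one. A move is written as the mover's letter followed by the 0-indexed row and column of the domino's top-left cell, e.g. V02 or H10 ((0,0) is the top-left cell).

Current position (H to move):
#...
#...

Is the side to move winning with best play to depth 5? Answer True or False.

ply 1, H at #.../#... | H01=+1→###./#...*; H02=+1→#.##/#...; H11=+1→#.../###.; H12=+1→#.../#.##
ply 2, V at ###./#... | V03=-1→####/#..#*
ply 3, H at ####/#..# | H11=+1→####/####*
ply 4: ####/#### is terminal -1 (V); from #.../#... depth 5

H winning at [#.../#...]: True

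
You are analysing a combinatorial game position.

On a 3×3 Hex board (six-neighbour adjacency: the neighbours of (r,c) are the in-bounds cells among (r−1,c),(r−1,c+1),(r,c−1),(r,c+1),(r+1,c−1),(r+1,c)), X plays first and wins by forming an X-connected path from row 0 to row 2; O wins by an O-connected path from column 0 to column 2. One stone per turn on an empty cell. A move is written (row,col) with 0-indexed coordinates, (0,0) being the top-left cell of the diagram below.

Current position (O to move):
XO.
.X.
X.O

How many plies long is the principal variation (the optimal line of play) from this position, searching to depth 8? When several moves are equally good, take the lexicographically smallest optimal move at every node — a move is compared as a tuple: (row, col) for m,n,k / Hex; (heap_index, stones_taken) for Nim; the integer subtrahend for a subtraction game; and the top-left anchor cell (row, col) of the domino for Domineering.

[XO./.X./X.O] O move#1: (0,2):-1/XOO/.X./X.O*, (1,0):-1/XO./OX./X.O, (1,2):-1/XO./.XO/X.O, (2,1):-1/XO./.X./XOO
[XOO/.X./X.O] X move#2: (1,0):+1/XOO/XX./X.O*, (1,2):-1/XOO/.XX/X.O, (2,1):-1/XOO/.X./XXO
[XOO/XX./X.O] end (terminal -1, O#3); searched XO./.X./X.O to 8

PV length from [XO./.X./X.O]: 2 plies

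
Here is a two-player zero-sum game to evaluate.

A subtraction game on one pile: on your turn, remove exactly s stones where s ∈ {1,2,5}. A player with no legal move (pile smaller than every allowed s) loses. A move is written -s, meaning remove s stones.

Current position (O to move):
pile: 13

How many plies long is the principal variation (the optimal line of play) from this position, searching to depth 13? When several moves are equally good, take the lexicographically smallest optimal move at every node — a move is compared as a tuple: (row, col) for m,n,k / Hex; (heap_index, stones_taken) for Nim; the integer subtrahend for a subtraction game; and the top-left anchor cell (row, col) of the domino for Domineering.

p1 O@[13]: -1[12]+1* -2[11]-1 -5[8]-1
p2 X@[12]: -1[11]-1* -2[10]-1 -5[7]-1
p3 O@[11]: -1[10]-1 -2[9]+1* -5[6]+1
p4 X@[9]: -1[8]-1* -2[7]-1 -5[4]-1
p5 O@[8]: -1[7]-1 -2[6]+1* -5[3]+1
p6 X@[6]: -1[5]-1* -2[4]-1 -5[1]-1
p7 O@[5]: -1[4]-1 -2[3]+1* -5[0]+1
p8 X@[3]: -1[2]-1* -2[1]-1
p9 O@[2]: -1[1]-1 -2[0]+1*
p10 X@[0] terminal -1; root [13] d13

PV length from [13]: 9 plies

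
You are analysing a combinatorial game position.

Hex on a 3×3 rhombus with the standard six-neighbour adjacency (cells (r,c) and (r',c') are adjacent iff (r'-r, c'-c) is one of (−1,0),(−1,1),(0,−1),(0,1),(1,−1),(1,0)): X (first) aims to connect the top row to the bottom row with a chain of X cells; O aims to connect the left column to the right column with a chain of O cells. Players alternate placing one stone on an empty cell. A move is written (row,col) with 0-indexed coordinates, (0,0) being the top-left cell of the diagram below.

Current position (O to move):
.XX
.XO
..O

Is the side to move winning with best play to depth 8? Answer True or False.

p1 O@[.XX/.XO/..O]: (0,0)[OXX/.XO/..O]-1* (1,0)[.XX/OXO/..O]-1 (2,0)[.XX/.XO/O.O]-1 (2,1)[.XX/.XO/.OO]-1
p2 X@[OXX/.XO/..O]: (1,0)[OXX/XXO/..O]+1* (2,0)[OXX/.XO/X.O]+1 (2,1)[OXX/.XO/.XO]+1
p3 O@[OXX/XXO/..O]: (2,0)[OXX/XXO/O.O]-1* (2,1)[OXX/XXO/.OO]-1
p4 X@[OXX/XXO/O.O]: (2,1)[OXX/XXO/OXO]+1*
p5 O@[OXX/XXO/OXO] terminal -1; root [.XX/.XO/..O] d8

O winning at [.XX/.XO/..O]: False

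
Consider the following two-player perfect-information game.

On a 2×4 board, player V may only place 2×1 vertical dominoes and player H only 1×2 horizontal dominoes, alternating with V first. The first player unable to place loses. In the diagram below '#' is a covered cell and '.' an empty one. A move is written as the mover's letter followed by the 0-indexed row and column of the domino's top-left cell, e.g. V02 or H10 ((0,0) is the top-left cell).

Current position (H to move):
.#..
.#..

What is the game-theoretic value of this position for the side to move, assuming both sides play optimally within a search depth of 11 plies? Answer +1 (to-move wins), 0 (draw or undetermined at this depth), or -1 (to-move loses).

p1 H@[.#../.#..]: H02[.###/.#..]+1* H12[.#../.###]+1
p2 V@[.###/.#..]: V00[####/##..]-1*
p3 H@[####/##..]: H12[####/####]+1*
p4 V@[####/####] terminal -1; root [.#../.#..] d11

value(.#../.#.., H) = +1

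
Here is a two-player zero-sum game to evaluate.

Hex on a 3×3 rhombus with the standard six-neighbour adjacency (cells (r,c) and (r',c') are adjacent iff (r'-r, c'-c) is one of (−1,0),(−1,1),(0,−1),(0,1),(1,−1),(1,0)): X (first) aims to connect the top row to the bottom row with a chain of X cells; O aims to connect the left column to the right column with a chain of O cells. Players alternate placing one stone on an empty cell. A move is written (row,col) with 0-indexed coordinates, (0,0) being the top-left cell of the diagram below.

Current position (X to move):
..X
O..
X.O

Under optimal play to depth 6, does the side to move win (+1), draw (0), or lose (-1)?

[..X/O../X.O] X move#1: (0,0):-1/X.X/O../X.O, (0,1):-1/.XX/O../X.O, (1,1):+1/..X/OX./X.O*, (1,2):+1/..X/O.X/X.O, (2,1):+1/..X/O../XXO
[..X/OX./X.O] end (terminal -1, O#2); searched ..X/O../X.O to 6

value(..X/O../X.O, X) = +1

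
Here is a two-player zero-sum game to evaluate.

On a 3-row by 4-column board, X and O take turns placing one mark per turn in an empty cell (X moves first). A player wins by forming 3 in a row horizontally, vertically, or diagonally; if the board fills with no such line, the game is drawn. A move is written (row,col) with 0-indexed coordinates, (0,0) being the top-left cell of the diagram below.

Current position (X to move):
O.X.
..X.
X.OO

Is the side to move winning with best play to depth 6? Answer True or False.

[O.X./..X./X.OO] X move#1: (0,1):-1/OXX./..X./X.OO, (0,3):-1/O.XX/..X./X.OO, (1,0):-1/O.X./X.X./X.OO, (1,1):+1/O.X./.XX./X.OO*, (1,3):-1/O.X./..XX/X.OO, (2,1):-1/O.X./..X./XXOO
[O.X./.XX./X.OO] end (terminal -1, O#2); searched O.X./..X./X.OO to 6

X winning at [O.X./..X./X.OO]: True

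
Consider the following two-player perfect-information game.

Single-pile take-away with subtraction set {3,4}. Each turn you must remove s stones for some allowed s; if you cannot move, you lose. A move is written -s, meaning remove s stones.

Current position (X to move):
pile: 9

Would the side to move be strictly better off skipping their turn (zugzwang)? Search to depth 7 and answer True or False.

zugzwang(9, X) = True

ply 1, X at 9 | -3=-1→6*; -4=-1→5
ply 2, O at 6 | -3=-1→3; -4=+1→2*
ply 3: 2 is terminal -1 (X); from 9 depth 7
suppose X passes — search the same position with O to move:
pass> ply 1, O at 9 | -3=-1→6*; -4=-1→5
pass> ply 2, X at 6 | -3=-1→3; -4=+1→2*
pass> ply 3: 2 is terminal -1 (O); from 9 depth 7
for X: play -1, pass +1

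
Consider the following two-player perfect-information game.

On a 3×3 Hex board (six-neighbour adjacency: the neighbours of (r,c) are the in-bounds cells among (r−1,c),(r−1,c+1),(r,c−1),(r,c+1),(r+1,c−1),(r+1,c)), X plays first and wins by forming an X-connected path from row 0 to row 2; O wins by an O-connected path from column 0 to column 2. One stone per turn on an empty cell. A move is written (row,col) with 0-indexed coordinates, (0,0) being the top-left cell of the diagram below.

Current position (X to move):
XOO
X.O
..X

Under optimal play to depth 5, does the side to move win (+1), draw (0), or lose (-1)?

[XOO/X.O/..X] X move#1: (1,1):+1/XOO/XXO/..X*, (2,0):+1/XOO/X.O/X.X, (2,1):+1/XOO/X.O/.XX
[XOO/XXO/..X] O move#2: (2,0):-1/XOO/XXO/O.X*, (2,1):-1/XOO/XXO/.OX
[XOO/XXO/O.X] X move#3: (2,1):+1/XOO/XXO/OXX*
[XOO/XXO/OXX] end (terminal -1, O#4); searched XOO/X.O/..X to 5

value(XOO/X.O/..X, X) = +1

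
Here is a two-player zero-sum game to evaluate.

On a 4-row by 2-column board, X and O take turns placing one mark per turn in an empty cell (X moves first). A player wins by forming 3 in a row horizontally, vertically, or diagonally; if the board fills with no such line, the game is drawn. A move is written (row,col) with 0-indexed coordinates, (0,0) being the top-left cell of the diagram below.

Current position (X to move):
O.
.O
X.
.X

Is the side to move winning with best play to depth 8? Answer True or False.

ply 1, X at O./.O/X./.X | (0,1)=+0→OX/.O/X./.X*; (1,0)=+0→O./XO/X./.X; (2,1)=+0→O./.O/XX/.X; (3,0)=+0→O./.O/X./XX
ply 2, O at OX/.O/X./.X | (1,0)=+0→OX/OO/X./.X*; (2,1)=+0→OX/.O/XO/.X; (3,0)=+0→OX/.O/X./OX
ply 3, X at OX/OO/X./.X | (2,1)=+0→OX/OO/XX/.X*; (3,0)=+0→OX/OO/X./XX
ply 4, O at OX/OO/XX/.X | (3,0)=+0→OX/OO/XX/OX*
ply 5: OX/OO/XX/OX is terminal +0 (X); from O./.O/X./.X depth 8

X winning at [O./.O/X./.X]: False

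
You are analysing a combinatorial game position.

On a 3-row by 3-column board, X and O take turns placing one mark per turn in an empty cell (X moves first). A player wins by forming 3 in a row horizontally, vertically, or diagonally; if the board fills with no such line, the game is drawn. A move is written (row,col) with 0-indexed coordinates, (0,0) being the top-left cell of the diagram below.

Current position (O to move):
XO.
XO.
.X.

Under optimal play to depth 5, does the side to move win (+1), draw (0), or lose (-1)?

[XO./XO./.X.] O move#1: (0,2):-1/XOO/XO./.X., (1,2):-1/XO./XOO/.X., (2,0):+0/XO./XO./OX.*, (2,2):-1/XO./XO./.XO
[XO./XO./OX.] X move#2: (0,2):+0/XOX/XO./OX.*, (1,2):-1/XO./XOX/OX., (2,2):-1/XO./XO./OXX
[XOX/XO./OX.] O move#3: (1,2):+0/XOX/XOO/OX.*, (2,2):+0/XOX/XO./OXO
[XOX/XOO/OX.] X move#4: (2,2):+0/XOX/XOO/OXX*
[XOX/XOO/OXX] end (terminal +0, O#5); searched XO./XO./.X. to 5

value(XO./XO./.X., O) = 0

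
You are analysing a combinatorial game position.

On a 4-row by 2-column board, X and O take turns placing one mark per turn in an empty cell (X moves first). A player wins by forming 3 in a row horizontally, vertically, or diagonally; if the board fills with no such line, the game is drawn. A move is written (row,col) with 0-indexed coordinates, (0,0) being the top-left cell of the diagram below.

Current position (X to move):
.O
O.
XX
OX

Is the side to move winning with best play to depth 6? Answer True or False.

p1 X@[.O/O./XX/OX]: (0,0)[XO/O./XX/OX]+0 (1,1)[.O/OX/XX/OX]+1*
p2 O@[.O/OX/XX/OX] terminal -1; root [.O/O./XX/OX] d6

X winning at [.O/O./XX/OX]: True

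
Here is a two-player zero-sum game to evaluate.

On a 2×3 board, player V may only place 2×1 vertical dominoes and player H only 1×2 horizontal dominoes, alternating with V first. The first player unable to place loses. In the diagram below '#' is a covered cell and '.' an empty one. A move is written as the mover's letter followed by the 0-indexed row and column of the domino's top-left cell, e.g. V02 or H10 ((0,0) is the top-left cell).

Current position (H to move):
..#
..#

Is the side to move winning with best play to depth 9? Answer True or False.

ply 1, H at ..#/..# | H00=+1→###/..#*; H10=+1→..#/###
ply 2: ###/..# is terminal -1 (V); from ..#/..# depth 9

H winning at [..#/..#]: True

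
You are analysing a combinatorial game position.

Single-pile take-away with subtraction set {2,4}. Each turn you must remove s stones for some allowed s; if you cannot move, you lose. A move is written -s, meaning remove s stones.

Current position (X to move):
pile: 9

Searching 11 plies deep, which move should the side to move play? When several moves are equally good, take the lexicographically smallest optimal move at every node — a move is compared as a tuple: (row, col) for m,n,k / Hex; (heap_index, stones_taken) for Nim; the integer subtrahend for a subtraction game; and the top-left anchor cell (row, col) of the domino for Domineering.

X's best at [9]: -2

[9] X move#1: -2:+1/7*, -4:-1/5
[7] O move#2: -2:-1/5*, -4:-1/3
[5] X move#3: -2:-1/3, -4:+1/1*
[1] end (terminal -1, O#4); searched 9 to 11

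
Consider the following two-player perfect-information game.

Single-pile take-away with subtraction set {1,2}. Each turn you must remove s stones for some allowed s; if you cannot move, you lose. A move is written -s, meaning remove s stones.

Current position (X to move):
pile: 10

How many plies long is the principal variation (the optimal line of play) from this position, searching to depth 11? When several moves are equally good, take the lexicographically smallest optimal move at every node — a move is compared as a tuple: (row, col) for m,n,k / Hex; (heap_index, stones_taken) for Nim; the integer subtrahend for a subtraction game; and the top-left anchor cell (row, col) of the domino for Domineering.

p1 X@[10]: -1[9]+1* -2[8]-1
p2 O@[9]: -1[8]-1* -2[7]-1
p3 X@[8]: -1[7]-1 -2[6]+1*
p4 O@[6]: -1[5]-1* -2[4]-1
p5 X@[5]: -1[4]-1 -2[3]+1*
p6 O@[3]: -1[2]-1* -2[1]-1
p7 X@[2]: -1[1]-1 -2[0]+1*
p8 O@[0] terminal -1; root [10] d11

PV length from [10]: 7 plies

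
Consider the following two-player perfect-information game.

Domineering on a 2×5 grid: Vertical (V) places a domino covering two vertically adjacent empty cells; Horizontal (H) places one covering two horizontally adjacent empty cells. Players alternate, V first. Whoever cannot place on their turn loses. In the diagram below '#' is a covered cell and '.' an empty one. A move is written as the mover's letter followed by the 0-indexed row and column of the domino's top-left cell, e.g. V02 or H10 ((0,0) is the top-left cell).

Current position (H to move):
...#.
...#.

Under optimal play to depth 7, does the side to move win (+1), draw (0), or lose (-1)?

p1 H@[...#./...#.]: H00[##.#./...#.]-1* H01[.###./...#.]-1 H10[...#./##.#.]-1 H11[...#./.###.]-1
p2 V@[##.#./...#.]: V02[####./..##.]+1* V04[##.##/...##]-1
p3 H@[####./..##.]: H10[####./####.]-1*
p4 V@[####./####.]: V04[#####/#####]+1*
p5 H@[#####/#####] terminal -1; root [...#./...#.] d7

value(...#./...#., H) = -1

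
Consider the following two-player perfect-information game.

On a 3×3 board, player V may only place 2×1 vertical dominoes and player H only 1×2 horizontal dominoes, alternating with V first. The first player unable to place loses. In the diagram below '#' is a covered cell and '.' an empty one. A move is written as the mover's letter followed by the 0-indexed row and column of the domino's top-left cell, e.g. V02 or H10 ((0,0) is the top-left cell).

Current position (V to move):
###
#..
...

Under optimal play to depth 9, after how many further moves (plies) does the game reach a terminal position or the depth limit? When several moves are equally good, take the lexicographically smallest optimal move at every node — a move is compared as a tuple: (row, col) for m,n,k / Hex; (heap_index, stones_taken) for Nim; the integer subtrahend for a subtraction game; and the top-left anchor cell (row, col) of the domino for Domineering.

PV length from [###/#../...]: 1 ply

p1 V@[###/#../...]: V11[###/##./.#.]+1* V12[###/#.#/..#]-1
p2 H@[###/##./.#.] terminal -1; root [###/#../...] d9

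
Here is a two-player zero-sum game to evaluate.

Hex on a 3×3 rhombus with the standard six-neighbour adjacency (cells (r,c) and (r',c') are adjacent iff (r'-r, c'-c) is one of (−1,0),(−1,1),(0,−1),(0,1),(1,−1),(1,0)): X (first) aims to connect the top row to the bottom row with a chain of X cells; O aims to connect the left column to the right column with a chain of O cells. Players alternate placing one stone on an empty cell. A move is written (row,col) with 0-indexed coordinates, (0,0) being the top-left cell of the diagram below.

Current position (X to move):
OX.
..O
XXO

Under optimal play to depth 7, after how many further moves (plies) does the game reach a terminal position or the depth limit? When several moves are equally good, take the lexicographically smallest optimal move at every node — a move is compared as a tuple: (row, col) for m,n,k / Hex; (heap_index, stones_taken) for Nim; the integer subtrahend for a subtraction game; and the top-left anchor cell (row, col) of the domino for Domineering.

[OX./..O/XXO] X move#1: (0,2):+1/OXX/..O/XXO*, (1,0):+1/OX./X.O/XXO, (1,1):+1/OX./.XO/XXO
[OXX/..O/XXO] O move#2: (1,0):-1/OXX/O.O/XXO*, (1,1):-1/OXX/.OO/XXO
[OXX/O.O/XXO] X move#3: (1,1):+1/OXX/OXO/XXO*
[OXX/OXO/XXO] end (terminal -1, O#4); searched OX./..O/XXO to 7

PV length from [OX./..O/XXO]: 3 plies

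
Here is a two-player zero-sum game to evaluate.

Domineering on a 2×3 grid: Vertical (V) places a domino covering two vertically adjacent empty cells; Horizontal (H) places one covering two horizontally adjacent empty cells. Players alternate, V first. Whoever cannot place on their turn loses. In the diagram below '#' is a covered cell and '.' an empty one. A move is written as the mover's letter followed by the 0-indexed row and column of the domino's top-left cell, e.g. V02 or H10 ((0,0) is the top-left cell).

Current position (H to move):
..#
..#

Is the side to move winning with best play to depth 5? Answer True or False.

H winning at [..#/..#]: True

[..#/..#] H move#1: H00:+1/###/..#*, H10:+1/..#/###
[###/..#] end (terminal -1, V#2); searched ..#/..# to 5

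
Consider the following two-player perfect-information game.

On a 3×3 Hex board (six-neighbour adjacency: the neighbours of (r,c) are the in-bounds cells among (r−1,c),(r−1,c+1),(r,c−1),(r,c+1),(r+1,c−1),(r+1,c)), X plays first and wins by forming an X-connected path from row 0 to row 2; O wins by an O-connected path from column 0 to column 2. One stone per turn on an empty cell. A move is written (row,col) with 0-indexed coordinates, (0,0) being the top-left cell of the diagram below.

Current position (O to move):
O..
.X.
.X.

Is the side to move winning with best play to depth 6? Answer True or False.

O winning at [O../.X./.X.]: False

ply 1, O at O../.X./.X. | (0,1)=-1→OO./.X./.X.*; (0,2)=-1→O.O/.X./.X.; (1,0)=-1→O../OX./.X.; (1,2)=-1→O../.XO/.X.; (2,0)=-1→O../.X./OX.; (2,2)=-1→O../.X./.XO
ply 2, X at OO./.X./.X. | (0,2)=+1→OOX/.X./.X.*; (1,0)=-1→OO./XX./.X.; (1,2)=-1→OO./.XX/.X.; (2,0)=-1→OO./.X./XX.; (2,2)=-1→OO./.X./.XX
ply 3: OOX/.X./.X. is terminal -1 (O); from O../.X./.X. depth 6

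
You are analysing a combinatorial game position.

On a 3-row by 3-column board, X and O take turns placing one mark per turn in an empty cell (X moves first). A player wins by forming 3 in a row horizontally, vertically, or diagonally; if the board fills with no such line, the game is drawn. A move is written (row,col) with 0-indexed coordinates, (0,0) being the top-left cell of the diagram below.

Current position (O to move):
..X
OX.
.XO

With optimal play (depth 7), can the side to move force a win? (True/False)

O winning at [..X/OX./.XO]: False

ply 1, O at ..X/OX./.XO | (0,0)=-1→O.X/OX./.XO*; (0,1)=-1→.OX/OX./.XO; (1,2)=-1→..X/OXO/.XO; (2,0)=-1→..X/OX./OXO
ply 2, X at O.X/OX./.XO | (0,1)=+1→OXX/OX./.XO*; (1,2)=-1→O.X/OXX/.XO; (2,0)=+1→O.X/OX./XXO
ply 3: OXX/OX./.XO is terminal -1 (O); from ..X/OX./.XO depth 7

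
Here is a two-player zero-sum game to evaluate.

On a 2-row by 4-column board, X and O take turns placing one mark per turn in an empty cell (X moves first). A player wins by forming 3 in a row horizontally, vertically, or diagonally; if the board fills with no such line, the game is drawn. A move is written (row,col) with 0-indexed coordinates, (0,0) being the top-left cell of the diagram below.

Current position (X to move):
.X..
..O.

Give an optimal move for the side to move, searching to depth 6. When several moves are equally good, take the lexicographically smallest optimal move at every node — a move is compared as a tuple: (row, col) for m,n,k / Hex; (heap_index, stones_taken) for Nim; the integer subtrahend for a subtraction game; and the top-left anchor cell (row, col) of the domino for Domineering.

X's best at [.X../..O.]: (0,2)

ply 1, X at .X../..O. | (0,0)=+0→XX../..O.; (0,2)=+1→.XX./..O.*; (0,3)=+0→.X.X/..O.; (1,0)=+0→.X../X.O.; (1,1)=+0→.X../.XO.; (1,3)=+0→.X../..OX
ply 2, O at .XX./..O. | (0,0)=-1→OXX./..O.*; (0,3)=-1→.XXO/..O.; (1,0)=-1→.XX./O.O.; (1,1)=-1→.XX./.OO.; (1,3)=-1→.XX./..OO
ply 3, X at OXX./..O. | (0,3)=+1→OXXX/..O.*; (1,0)=+0→OXX./X.O.; (1,1)=+0→OXX./.XO.; (1,3)=+0→OXX./..OX
ply 4: OXXX/..O. is terminal -1 (O); from .X../..O. depth 6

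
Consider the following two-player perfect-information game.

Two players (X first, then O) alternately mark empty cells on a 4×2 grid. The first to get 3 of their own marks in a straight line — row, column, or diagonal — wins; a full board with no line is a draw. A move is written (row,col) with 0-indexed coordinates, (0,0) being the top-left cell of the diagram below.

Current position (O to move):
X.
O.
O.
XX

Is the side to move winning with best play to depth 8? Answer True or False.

O winning at [X./O./O./XX]: False

[X./O./O./XX] O move#1: (0,1):+0/XO/O./O./XX*, (1,1):+0/X./OO/O./XX, (2,1):+0/X./O./OO/XX
[XO/O./O./XX] X move#2: (1,1):+0/XO/OX/O./XX*, (2,1):+0/XO/O./OX/XX
[XO/OX/O./XX] O move#3: (2,1):+0/XO/OX/OO/XX*
[XO/OX/OO/XX] end (terminal +0, X#4); searched X./O./O./XX to 8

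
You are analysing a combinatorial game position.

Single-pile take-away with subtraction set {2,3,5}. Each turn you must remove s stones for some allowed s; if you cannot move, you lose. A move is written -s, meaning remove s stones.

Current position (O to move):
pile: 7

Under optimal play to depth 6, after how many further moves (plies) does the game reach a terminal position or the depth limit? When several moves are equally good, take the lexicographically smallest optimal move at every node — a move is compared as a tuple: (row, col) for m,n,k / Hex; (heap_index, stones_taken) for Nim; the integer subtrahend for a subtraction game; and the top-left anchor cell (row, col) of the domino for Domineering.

[7] O move#1: -2:-1/5*, -3:-1/4, -5:-1/2
[5] X move#2: -2:-1/3, -3:-1/2, -5:+1/0*
[0] end (terminal -1, O#3); searched 7 to 6

PV length from [7]: 2 plies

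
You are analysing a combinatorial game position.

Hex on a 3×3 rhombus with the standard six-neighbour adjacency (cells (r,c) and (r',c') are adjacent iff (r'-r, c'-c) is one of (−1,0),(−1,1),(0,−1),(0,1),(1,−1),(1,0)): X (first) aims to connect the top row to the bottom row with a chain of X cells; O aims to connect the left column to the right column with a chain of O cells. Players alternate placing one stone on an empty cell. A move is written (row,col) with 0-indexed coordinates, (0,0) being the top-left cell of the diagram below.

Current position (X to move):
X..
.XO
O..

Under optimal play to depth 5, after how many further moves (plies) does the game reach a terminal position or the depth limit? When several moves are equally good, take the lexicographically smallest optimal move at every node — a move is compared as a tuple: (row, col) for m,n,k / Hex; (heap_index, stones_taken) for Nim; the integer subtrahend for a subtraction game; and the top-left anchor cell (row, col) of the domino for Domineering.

PV length from [X../.XO/O..]: 3 plies

p1 X@[X../.XO/O..]: (0,1)[XX./.XO/O..]-1 (0,2)[X.X/.XO/O..]-1 (1,0)[X../XXO/O..]-1 (2,1)[X../.XO/OX.]+1* (2,2)[X../.XO/O.X]-1
p2 O@[X../.XO/OX.]: (0,1)[XO./.XO/OX.]-1* (0,2)[X.O/.XO/OX.]-1 (1,0)[X../OXO/OX.]-1 (2,2)[X../.XO/OXO]-1
p3 X@[XO./.XO/OX.]: (0,2)[XOX/.XO/OX.]+1* (1,0)[XO./XXO/OX.]+1 (2,2)[XO./.XO/OXX]+1
p4 O@[XOX/.XO/OX.] terminal -1; root [X../.XO/O..] d5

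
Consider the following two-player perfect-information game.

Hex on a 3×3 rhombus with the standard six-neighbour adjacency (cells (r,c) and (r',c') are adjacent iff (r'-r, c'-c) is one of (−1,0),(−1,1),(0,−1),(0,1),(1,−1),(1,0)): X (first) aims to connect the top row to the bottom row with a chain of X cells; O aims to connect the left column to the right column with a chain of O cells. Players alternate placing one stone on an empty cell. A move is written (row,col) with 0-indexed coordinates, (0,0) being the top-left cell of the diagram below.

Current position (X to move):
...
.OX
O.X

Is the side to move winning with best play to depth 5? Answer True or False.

[.../.OX/O.X] X move#1: (0,0):-1/X../.OX/O.X, (0,1):-1/.X./.OX/O.X, (0,2):+1/..X/.OX/O.X*, (1,0):-1/.../XOX/O.X, (2,1):-1/.../.OX/OXX
[..X/.OX/O.X] end (terminal -1, O#2); searched .../.OX/O.X to 5

X winning at [.../.OX/O.X]: True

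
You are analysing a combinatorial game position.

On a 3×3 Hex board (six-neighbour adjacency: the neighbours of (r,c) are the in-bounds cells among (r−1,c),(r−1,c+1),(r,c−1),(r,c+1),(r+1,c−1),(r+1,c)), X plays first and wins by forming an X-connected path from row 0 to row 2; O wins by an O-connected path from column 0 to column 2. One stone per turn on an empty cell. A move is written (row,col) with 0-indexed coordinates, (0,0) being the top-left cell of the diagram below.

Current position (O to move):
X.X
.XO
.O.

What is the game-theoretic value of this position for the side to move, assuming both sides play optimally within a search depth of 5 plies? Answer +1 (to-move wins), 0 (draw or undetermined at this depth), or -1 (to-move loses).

value(X.X/.XO/.O., O) = +1

ply 1, O at X.X/.XO/.O. | (0,1)=-1→XOX/.XO/.O.; (1,0)=-1→X.X/OXO/.O.; (2,0)=+1→X.X/.XO/OO.*; (2,2)=-1→X.X/.XO/.OO
ply 2: X.X/.XO/OO. is terminal -1 (X); from X.X/.XO/.O. depth 5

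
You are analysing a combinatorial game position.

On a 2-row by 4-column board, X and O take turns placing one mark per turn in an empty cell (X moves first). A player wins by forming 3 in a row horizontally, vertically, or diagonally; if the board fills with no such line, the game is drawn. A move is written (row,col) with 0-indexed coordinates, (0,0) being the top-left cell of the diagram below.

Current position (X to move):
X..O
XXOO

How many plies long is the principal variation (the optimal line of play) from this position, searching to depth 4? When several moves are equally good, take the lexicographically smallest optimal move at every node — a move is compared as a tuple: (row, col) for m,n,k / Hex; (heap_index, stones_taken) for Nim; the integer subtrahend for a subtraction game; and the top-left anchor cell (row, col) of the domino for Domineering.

PV length from [X..O/XXOO]: 2 plies

[X..O/XXOO] X move#1: (0,1):+0/XX.O/XXOO*, (0,2):+0/X.XO/XXOO
[XX.O/XXOO] O move#2: (0,2):+0/XXOO/XXOO*
[XXOO/XXOO] end (terminal +0, X#3); searched X..O/XXOO to 4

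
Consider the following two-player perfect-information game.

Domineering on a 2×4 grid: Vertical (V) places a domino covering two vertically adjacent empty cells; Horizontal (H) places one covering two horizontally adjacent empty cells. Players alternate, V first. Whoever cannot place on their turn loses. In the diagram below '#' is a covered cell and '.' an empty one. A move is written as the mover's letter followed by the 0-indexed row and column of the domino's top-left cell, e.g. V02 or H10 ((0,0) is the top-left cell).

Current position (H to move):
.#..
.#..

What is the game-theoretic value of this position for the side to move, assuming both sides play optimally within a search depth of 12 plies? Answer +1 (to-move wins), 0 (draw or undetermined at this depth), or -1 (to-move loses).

value(.#../.#.., H) = +1

ply 1, H at .#../.#.. | H02=+1→.###/.#..*; H12=+1→.#../.###
ply 2, V at .###/.#.. | V00=-1→####/##..*
ply 3, H at ####/##.. | H12=+1→####/####*
ply 4: ####/#### is terminal -1 (V); from .#../.#.. depth 12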